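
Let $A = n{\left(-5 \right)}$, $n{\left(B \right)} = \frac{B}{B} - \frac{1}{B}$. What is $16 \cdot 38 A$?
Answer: $\frac{3648}{5} \approx 729.6$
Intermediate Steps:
$n{\left(B \right)} = 1 - \frac{1}{B}$
$A = \frac{6}{5}$ ($A = \frac{-1 - 5}{-5} = \left(- \frac{1}{5}\right) \left(-6\right) = \frac{6}{5} \approx 1.2$)
$16 \cdot 38 A = 16 \cdot 38 \cdot \frac{6}{5} = 608 \cdot \frac{6}{5} = \frac{3648}{5}$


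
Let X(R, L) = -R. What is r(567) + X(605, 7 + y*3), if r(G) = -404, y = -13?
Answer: -1009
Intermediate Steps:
r(567) + X(605, 7 + y*3) = -404 - 1*605 = -404 - 605 = -1009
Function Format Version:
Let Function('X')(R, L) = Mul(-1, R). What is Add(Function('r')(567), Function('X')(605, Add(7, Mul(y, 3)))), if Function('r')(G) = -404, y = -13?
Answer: -1009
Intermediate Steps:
Add(Function('r')(567), Function('X')(605, Add(7, Mul(y, 3)))) = Add(-404, Mul(-1, 605)) = Add(-404, -605) = -1009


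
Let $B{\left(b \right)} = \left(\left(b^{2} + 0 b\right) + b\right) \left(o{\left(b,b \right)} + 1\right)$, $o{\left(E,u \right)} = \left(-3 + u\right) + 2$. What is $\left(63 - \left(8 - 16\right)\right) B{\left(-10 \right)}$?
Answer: $-63900$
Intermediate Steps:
$o{\left(E,u \right)} = -1 + u$
$B{\left(b \right)} = b \left(b + b^{2}\right)$ ($B{\left(b \right)} = \left(\left(b^{2} + 0 b\right) + b\right) \left(\left(-1 + b\right) + 1\right) = \left(\left(b^{2} + 0\right) + b\right) b = \left(b^{2} + b\right) b = \left(b + b^{2}\right) b = b \left(b + b^{2}\right)$)
$\left(63 - \left(8 - 16\right)\right) B{\left(-10 \right)} = \left(63 - \left(8 - 16\right)\right) \left(-10\right)^{2} \left(1 - 10\right) = \left(63 - -8\right) 100 \left(-9\right) = \left(63 + 8\right) \left(-900\right) = 71 \left(-900\right) = -63900$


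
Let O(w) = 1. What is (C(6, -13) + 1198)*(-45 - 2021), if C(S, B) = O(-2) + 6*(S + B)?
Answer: -2390362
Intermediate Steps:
C(S, B) = 1 + 6*B + 6*S (C(S, B) = 1 + 6*(S + B) = 1 + 6*(B + S) = 1 + (6*B + 6*S) = 1 + 6*B + 6*S)
(C(6, -13) + 1198)*(-45 - 2021) = ((1 + 6*(-13) + 6*6) + 1198)*(-45 - 2021) = ((1 - 78 + 36) + 1198)*(-2066) = (-41 + 1198)*(-2066) = 1157*(-2066) = -2390362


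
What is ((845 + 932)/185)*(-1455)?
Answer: -517107/37 ≈ -13976.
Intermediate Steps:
((845 + 932)/185)*(-1455) = (1777*(1/185))*(-1455) = (1777/185)*(-1455) = -517107/37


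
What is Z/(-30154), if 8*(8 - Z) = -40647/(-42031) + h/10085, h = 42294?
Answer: -24940904531/102254055806320 ≈ -0.00024391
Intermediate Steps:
Z = 24940904531/3391061080 (Z = 8 - (-40647/(-42031) + 42294/10085)/8 = 8 - (-40647*(-1/42031) + 42294*(1/10085))/8 = 8 - (40647/42031 + 42294/10085)/8 = 8 - ⅛*2187584109/423882635 = 8 - 2187584109/3391061080 = 24940904531/3391061080 ≈ 7.3549)
Z/(-30154) = (24940904531/3391061080)/(-30154) = (24940904531/3391061080)*(-1/30154) = -24940904531/102254055806320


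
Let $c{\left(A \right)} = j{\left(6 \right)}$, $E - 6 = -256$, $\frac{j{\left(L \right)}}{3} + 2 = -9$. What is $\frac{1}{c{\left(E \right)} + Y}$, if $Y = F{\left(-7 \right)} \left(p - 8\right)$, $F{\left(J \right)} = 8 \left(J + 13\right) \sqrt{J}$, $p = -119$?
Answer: $\frac{i}{3 \left(- 11 i + 2032 \sqrt{7}\right)} \approx -1.2686 \cdot 10^{-7} + 6.2002 \cdot 10^{-5} i$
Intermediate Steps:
$j{\left(L \right)} = -33$ ($j{\left(L \right)} = -6 + 3 \left(-9\right) = -6 - 27 = -33$)
$E = -250$ ($E = 6 - 256 = -250$)
$c{\left(A \right)} = -33$
$F{\left(J \right)} = \sqrt{J} \left(104 + 8 J\right)$ ($F{\left(J \right)} = 8 \left(13 + J\right) \sqrt{J} = \left(104 + 8 J\right) \sqrt{J} = \sqrt{J} \left(104 + 8 J\right)$)
$Y = - 6096 i \sqrt{7}$ ($Y = 8 \sqrt{-7} \left(13 - 7\right) \left(-119 - 8\right) = 8 i \sqrt{7} \cdot 6 \left(-127\right) = 48 i \sqrt{7} \left(-127\right) = - 6096 i \sqrt{7} \approx - 16129.0 i$)
$\frac{1}{c{\left(E \right)} + Y} = \frac{1}{-33 - 6096 i \sqrt{7}}$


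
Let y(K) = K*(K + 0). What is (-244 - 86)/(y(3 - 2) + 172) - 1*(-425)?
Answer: 73195/173 ≈ 423.09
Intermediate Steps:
y(K) = K² (y(K) = K*K = K²)
(-244 - 86)/(y(3 - 2) + 172) - 1*(-425) = (-244 - 86)/((3 - 2)² + 172) - 1*(-425) = -330/(1² + 172) + 425 = -330/(1 + 172) + 425 = -330/173 + 425 = 73195/173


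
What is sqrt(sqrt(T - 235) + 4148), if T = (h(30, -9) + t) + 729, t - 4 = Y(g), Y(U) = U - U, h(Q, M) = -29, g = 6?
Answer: sqrt(4148 + sqrt(469)) ≈ 64.573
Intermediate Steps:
Y(U) = 0
t = 4 (t = 4 + 0 = 4)
T = 704 (T = (-29 + 4) + 729 = -25 + 729 = 704)
sqrt(sqrt(T - 235) + 4148) = sqrt(sqrt(704 - 235) + 4148) = sqrt(sqrt(469) + 4148) = sqrt(4148 + sqrt(469))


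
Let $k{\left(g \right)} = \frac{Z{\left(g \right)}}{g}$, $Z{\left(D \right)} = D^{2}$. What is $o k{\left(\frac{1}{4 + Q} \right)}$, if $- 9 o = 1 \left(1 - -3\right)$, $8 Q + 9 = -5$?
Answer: $- \frac{16}{81} \approx -0.19753$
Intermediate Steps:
$Q = - \frac{7}{4}$ ($Q = - \frac{9}{8} + \frac{1}{8} \left(-5\right) = - \frac{9}{8} - \frac{5}{8} = - \frac{7}{4} \approx -1.75$)
$o = - \frac{4}{9}$ ($o = - \frac{1 \left(1 - -3\right)}{9} = - \frac{1 \left(1 + 3\right)}{9} = - \frac{1 \cdot 4}{9} = \left(- \frac{1}{9}\right) 4 = - \frac{4}{9} \approx -0.44444$)
$k{\left(g \right)} = g$ ($k{\left(g \right)} = \frac{g^{2}}{g} = g$)
$o k{\left(\frac{1}{4 + Q} \right)} = - \frac{4}{9 \left(4 - \frac{7}{4}\right)} = - \frac{4}{9 \cdot \frac{9}{4}} = \left(- \frac{4}{9}\right) \frac{4}{9} = - \frac{16}{81}$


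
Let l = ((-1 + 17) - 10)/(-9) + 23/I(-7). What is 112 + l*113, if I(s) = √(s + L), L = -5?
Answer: 110/3 - 2599*I*√3/6 ≈ 36.667 - 750.27*I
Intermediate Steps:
I(s) = √(-5 + s) (I(s) = √(s - 5) = √(-5 + s))
l = -⅔ - 23*I*√3/6 (l = ((-1 + 17) - 10)/(-9) + 23/(√(-5 - 7)) = (16 - 10)*(-⅑) + 23/(√(-12)) = 6*(-⅑) + 23/((2*I*√3)) = -⅔ + 23*(-I*√3/6) = -⅔ - 23*I*√3/6 ≈ -0.66667 - 6.6395*I)
112 + l*113 = 112 + (-⅔ - 23*I*√3/6)*113 = 112 + (-226/3 - 2599*I*√3/6) = 110/3 - 2599*I*√3/6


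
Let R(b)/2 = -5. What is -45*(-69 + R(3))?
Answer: 3555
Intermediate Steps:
R(b) = -10 (R(b) = 2*(-5) = -10)
-45*(-69 + R(3)) = -45*(-69 - 10) = -45*(-79) = 3555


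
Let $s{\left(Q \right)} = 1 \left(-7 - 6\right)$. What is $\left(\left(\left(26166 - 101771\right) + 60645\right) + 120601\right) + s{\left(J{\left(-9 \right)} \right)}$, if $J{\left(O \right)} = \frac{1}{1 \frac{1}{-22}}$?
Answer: $105628$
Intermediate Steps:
$J{\left(O \right)} = -22$ ($J{\left(O \right)} = \frac{1}{1 \left(- \frac{1}{22}\right)} = \frac{1}{- \frac{1}{22}} = -22$)
$s{\left(Q \right)} = -13$ ($s{\left(Q \right)} = 1 \left(-13\right) = -13$)
$\left(\left(\left(26166 - 101771\right) + 60645\right) + 120601\right) + s{\left(J{\left(-9 \right)} \right)} = \left(\left(\left(26166 - 101771\right) + 60645\right) + 120601\right) - 13 = \left(\left(-75605 + 60645\right) + 120601\right) - 13 = \left(-14960 + 120601\right) - 13 = 105641 - 13 = 105628$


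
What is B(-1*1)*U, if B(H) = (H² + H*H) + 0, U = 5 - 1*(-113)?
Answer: 236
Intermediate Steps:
U = 118 (U = 5 + 113 = 118)
B(H) = 2*H² (B(H) = (H² + H²) + 0 = 2*H² + 0 = 2*H²)
B(-1*1)*U = (2*(-1*1)²)*118 = (2*(-1)²)*118 = (2*1)*118 = 2*118 = 236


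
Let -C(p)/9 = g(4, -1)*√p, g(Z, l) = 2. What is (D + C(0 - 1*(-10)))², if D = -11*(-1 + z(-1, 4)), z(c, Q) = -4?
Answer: 6265 - 1980*√10 ≈ 3.6902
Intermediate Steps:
C(p) = -18*√p
D = 55 (D = -11*(-1 - 4) = -11*(-5) = 55)
(D + C(0 - 1*(-10)))² = (55 - 18*√(0 - 1*(-10)))² = (55 - 18*√(0 + 10))² = (55 - 18*√10)²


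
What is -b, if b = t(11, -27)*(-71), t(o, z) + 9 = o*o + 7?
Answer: 8449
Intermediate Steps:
t(o, z) = -2 + o² (t(o, z) = -9 + (o*o + 7) = -9 + (o² + 7) = -9 + (7 + o²) = -2 + o²)
b = -8449 (b = (-2 + 11²)*(-71) = (-2 + 121)*(-71) = 119*(-71) = -8449)
-b = -1*(-8449) = 8449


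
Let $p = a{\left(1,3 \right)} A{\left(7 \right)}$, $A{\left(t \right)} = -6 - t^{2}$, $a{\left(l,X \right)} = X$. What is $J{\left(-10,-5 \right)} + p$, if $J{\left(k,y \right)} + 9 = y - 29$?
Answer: $-208$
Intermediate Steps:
$J{\left(k,y \right)} = -38 + y$ ($J{\left(k,y \right)} = -9 + \left(y - 29\right) = -9 + \left(-29 + y\right) = -38 + y$)
$p = -165$ ($p = 3 \left(-6 - 7^{2}\right) = 3 \left(-6 - 49\right) = 3 \left(-55\right) = -165$)
$J{\left(-10,-5 \right)} + p = \left(-38 - 5\right) - 165 = -43 - 165 = -208$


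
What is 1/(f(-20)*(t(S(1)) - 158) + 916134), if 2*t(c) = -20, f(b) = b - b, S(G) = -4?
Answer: 1/916134 ≈ 1.0915e-6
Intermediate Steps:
f(b) = 0
t(c) = -10 (t(c) = (1/2)*(-20) = -10)
1/(f(-20)*(t(S(1)) - 158) + 916134) = 1/(0*(-10 - 158) + 916134) = 1/(0*(-168) + 916134) = 1/(0 + 916134) = 1/916134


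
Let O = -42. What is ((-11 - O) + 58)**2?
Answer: 7921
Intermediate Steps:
((-11 - O) + 58)**2 = ((-11 - 1*(-42)) + 58)**2 = ((-11 + 42) + 58)**2 = (31 + 58)**2 = 89**2 = 7921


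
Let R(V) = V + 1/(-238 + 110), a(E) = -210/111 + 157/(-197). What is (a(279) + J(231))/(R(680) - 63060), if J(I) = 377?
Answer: -349229312/58200048249 ≈ -0.0060005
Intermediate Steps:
a(E) = -19599/7289 (a(E) = -210*1/111 + 157*(-1/197) = -70/37 - 157/197 = -19599/7289)
R(V) = -1/128 + V (R(V) = V + 1/(-128) = V - 1/128 = -1/128 + V)
(a(279) + J(231))/(R(680) - 63060) = (-19599/7289 + 377)/((-1/128 + 680) - 63060) = 2728354/(7289*(87039/128 - 63060)) = 2728354/(7289*(-7984641/128)) = (2728354/7289)*(-128/7984641) = -349229312/58200048249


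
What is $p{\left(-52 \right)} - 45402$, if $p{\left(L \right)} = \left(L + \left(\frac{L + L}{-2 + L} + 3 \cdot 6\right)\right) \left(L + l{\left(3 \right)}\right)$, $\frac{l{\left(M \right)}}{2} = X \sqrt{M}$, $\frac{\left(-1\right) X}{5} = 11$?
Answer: $- \frac{1180822}{27} + \frac{95260 \sqrt{3}}{27} \approx -37623.0$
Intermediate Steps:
$X = -55$ ($X = \left(-5\right) 11 = -55$)
$l{\left(M \right)} = - 110 \sqrt{M}$ ($l{\left(M \right)} = 2 \left(- 55 \sqrt{M}\right) = - 110 \sqrt{M}$)
$p{\left(L \right)} = \left(L - 110 \sqrt{3}\right) \left(18 + L + \frac{2 L}{-2 + L}\right)$ ($p{\left(L \right)} = \left(L + \left(\frac{L + L}{-2 + L} + 3 \cdot 6\right)\right) \left(L - 110 \sqrt{3}\right) = \left(L + \left(\frac{2 L}{-2 + L} + 18\right)\right) \left(L - 110 \sqrt{3}\right) = \left(L + \left(18 + \frac{2 L}{-2 + L}\right)\right) \left(L - 110 \sqrt{3}\right) = \left(18 + L + \frac{2 L}{-2 + L}\right) \left(L - 110 \sqrt{3}\right) = \left(L - 110 \sqrt{3}\right) \left(18 + L + \frac{2 L}{-2 + L}\right)$)
$p{\left(-52 \right)} - 45402 = \frac{\left(-52\right)^{3} - -1872 + 18 \left(-52\right)^{2} + 3960 \sqrt{3} - - 102960 \sqrt{3} - 110 \sqrt{3} \left(-52\right)^{2}}{-2 - 52} - 45402 = \frac{-140608 + 1872 + 18 \cdot 2704 + 3960 \sqrt{3} + 102960 \sqrt{3} - 110 \sqrt{3} \cdot 2704}{-54} - 45402 = - \frac{-140608 + 1872 + 48672 + 3960 \sqrt{3} + 102960 \sqrt{3} - 297440 \sqrt{3}}{54} - 45402 = - \frac{-90064 - 190520 \sqrt{3}}{54} - 45402 = \left(\frac{45032}{27} + \frac{95260 \sqrt{3}}{27}\right) - 45402 = - \frac{1180822}{27} + \frac{95260 \sqrt{3}}{27}$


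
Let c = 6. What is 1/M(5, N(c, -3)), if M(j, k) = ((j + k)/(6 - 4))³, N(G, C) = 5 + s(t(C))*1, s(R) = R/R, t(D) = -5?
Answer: 8/1331 ≈ 0.0060105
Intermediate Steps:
s(R) = 1
N(G, C) = 6 (N(G, C) = 5 + 1*1 = 5 + 1 = 6)
M(j, k) = (j/2 + k/2)³ (M(j, k) = ((j + k)/2)³ = ((j + k)*(½))³ = (j/2 + k/2)³)
1/M(5, N(c, -3)) = 1/((5 + 6)³/8) = 1/((⅛)*11³) = 1/((⅛)*1331) = 1/(1331/8) = 8/1331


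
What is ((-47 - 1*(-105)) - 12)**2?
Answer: 2116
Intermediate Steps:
((-47 - 1*(-105)) - 12)**2 = ((-47 + 105) - 12)**2 = (58 - 12)**2 = 46**2 = 2116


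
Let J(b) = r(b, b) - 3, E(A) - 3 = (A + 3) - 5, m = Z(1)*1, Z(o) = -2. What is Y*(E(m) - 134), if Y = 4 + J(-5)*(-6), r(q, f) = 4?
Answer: 270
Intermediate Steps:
m = -2 (m = -2*1 = -2)
E(A) = 1 + A (E(A) = 3 + ((A + 3) - 5) = 3 + ((3 + A) - 5) = 3 + (-2 + A) = 1 + A)
J(b) = 1 (J(b) = 4 - 3 = 1)
Y = -2 (Y = 4 + 1*(-6) = 4 - 6 = -2)
Y*(E(m) - 134) = -2*((1 - 2) - 134) = -2*(-1 - 134) = -2*(-135) = 270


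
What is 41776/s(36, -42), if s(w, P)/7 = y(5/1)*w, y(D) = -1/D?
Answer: -7460/9 ≈ -828.89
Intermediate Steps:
s(w, P) = -7*w/5 (s(w, P) = 7*((-1/(5/1))*w) = 7*((-1/(5*1))*w) = 7*((-1/5)*w) = 7*((-1*⅕)*w) = 7*(-w/5) = -7*w/5)
41776/s(36, -42) = 41776/((-7/5*36)) = 41776/(-252/5) = 41776*(-5/252) = -7460/9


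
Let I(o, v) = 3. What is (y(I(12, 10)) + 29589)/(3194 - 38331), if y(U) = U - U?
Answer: -29589/35137 ≈ -0.84210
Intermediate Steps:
y(U) = 0
(y(I(12, 10)) + 29589)/(3194 - 38331) = (0 + 29589)/(3194 - 38331) = 29589/(-35137) = 29589*(-1/35137) = -29589/35137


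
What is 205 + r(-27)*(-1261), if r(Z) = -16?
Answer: 20381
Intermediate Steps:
205 + r(-27)*(-1261) = 205 - 16*(-1261) = 205 + 20176 = 20381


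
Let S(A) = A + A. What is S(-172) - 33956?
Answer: -34300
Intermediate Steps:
S(A) = 2*A
S(-172) - 33956 = 2*(-172) - 33956 = -344 - 33956 = -34300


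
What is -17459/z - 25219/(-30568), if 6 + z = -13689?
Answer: 879060917/418628760 ≈ 2.0999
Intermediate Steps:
z = -13695 (z = -6 - 13689 = -13695)
-17459/z - 25219/(-30568) = -17459/(-13695) - 25219/(-30568) = -17459*(-1/13695) - 25219*(-1/30568) = 17459/13695 + 25219/30568 = 879060917/418628760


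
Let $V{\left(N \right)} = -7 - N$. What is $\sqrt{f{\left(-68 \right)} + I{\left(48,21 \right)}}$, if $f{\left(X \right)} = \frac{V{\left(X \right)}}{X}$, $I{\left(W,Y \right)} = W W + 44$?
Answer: $\frac{\sqrt{2713251}}{34} \approx 48.447$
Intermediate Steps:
$I{\left(W,Y \right)} = 44 + W^{2}$ ($I{\left(W,Y \right)} = W^{2} + 44 = 44 + W^{2}$)
$f{\left(X \right)} = \frac{-7 - X}{X}$
$\sqrt{f{\left(-68 \right)} + I{\left(48,21 \right)}} = \sqrt{\frac{-7 - -68}{-68} + \left(44 + 48^{2}\right)} = \sqrt{- \frac{-7 + 68}{68} + \left(44 + 2304\right)} = \sqrt{\left(- \frac{1}{68}\right) 61 + 2348} = \sqrt{- \frac{61}{68} + 2348} = \sqrt{\frac{159603}{68}} = \frac{\sqrt{2713251}}{34}$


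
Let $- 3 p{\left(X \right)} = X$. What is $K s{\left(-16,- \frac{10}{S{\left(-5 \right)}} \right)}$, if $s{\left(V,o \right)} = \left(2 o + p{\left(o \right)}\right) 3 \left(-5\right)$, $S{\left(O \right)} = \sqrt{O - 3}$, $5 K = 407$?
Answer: $- \frac{10175 i \sqrt{2}}{2} \approx - 7194.8 i$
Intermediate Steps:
$K = \frac{407}{5}$ ($K = \frac{1}{5} \cdot 407 = \frac{407}{5} \approx 81.4$)
$S{\left(O \right)} = \sqrt{-3 + O}$
$p{\left(X \right)} = - \frac{X}{3}$
$s{\left(V,o \right)} = - 25 o$ ($s{\left(V,o \right)} = \left(2 o - \frac{o}{3}\right) 3 \left(-5\right) = \frac{5 o}{3} \cdot 3 \left(-5\right) = 5 o \left(-5\right) = - 25 o$)
$K s{\left(-16,- \frac{10}{S{\left(-5 \right)}} \right)} = \frac{407 \left(- 25 \left(- \frac{10}{\sqrt{-3 - 5}}\right)\right)}{5} = \frac{407 \left(- 25 \left(- \frac{10}{\sqrt{-8}}\right)\right)}{5} = \frac{407 \left(- 25 \left(- \frac{10}{2 i \sqrt{2}}\right)\right)}{5} = \frac{407 \left(- 25 \left(- 10 \left(- \frac{i \sqrt{2}}{4}\right)\right)\right)}{5} = \frac{407 \left(- 25 \frac{5 i \sqrt{2}}{2}\right)}{5} = \frac{407 \left(- \frac{125 i \sqrt{2}}{2}\right)}{5} = - \frac{10175 i \sqrt{2}}{2}$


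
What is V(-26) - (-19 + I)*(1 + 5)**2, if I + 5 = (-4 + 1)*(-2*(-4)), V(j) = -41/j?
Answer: 44969/26 ≈ 1729.6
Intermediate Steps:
I = -29 (I = -5 + (-4 + 1)*(-2*(-4)) = -5 - 3*8 = -5 - 24 = -29)
V(-26) - (-19 + I)*(1 + 5)**2 = -41/(-26) - (-19 - 29)*(1 + 5)**2 = -41*(-1/26) - (-48)*6**2 = 41/26 - (-48)*36 = 41/26 - 1*(-1728) = 41/26 + 1728 = 44969/26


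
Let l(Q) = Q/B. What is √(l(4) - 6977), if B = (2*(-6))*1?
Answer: 2*I*√15699/3 ≈ 83.53*I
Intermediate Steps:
B = -12 (B = -12*1 = -12)
l(Q) = -Q/12 (l(Q) = Q/(-12) = Q*(-1/12) = -Q/12)
√(l(4) - 6977) = √(-1/12*4 - 6977) = √(-⅓ - 6977) = √(-20932/3) = 2*I*√15699/3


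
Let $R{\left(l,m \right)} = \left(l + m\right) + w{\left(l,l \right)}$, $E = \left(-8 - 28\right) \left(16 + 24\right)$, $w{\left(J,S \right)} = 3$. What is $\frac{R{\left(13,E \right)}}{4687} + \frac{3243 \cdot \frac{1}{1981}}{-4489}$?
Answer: $- \frac{12678417557}{41680127083} \approx -0.30418$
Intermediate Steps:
$E = -1440$ ($E = \left(-36\right) 40 = -1440$)
$R{\left(l,m \right)} = 3 + l + m$ ($R{\left(l,m \right)} = \left(l + m\right) + 3 = 3 + l + m$)
$\frac{R{\left(13,E \right)}}{4687} + \frac{3243 \cdot \frac{1}{1981}}{-4489} = \frac{3 + 13 - 1440}{4687} + \frac{3243 \cdot \frac{1}{1981}}{-4489} = \left(-1424\right) \frac{1}{4687} + 3243 \cdot \frac{1}{1981} \left(- \frac{1}{4489}\right) = - \frac{1424}{4687} + \frac{3243}{1981} \left(- \frac{1}{4489}\right) = - \frac{1424}{4687} - \frac{3243}{8892709} = - \frac{12678417557}{41680127083}$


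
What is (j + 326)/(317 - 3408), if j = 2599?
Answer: -2925/3091 ≈ -0.94630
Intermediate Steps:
(j + 326)/(317 - 3408) = (2599 + 326)/(317 - 3408) = 2925/(-3091) = 2925*(-1/3091) = -2925/3091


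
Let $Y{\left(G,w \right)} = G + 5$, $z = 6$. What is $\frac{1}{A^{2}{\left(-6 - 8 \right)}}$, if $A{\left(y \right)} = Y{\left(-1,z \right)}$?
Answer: $\frac{1}{16} \approx 0.0625$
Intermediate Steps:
$Y{\left(G,w \right)} = 5 + G$
$A{\left(y \right)} = 4$ ($A{\left(y \right)} = 5 - 1 = 4$)
$\frac{1}{A^{2}{\left(-6 - 8 \right)}} = \frac{1}{4^{2}} = \frac{1}{16}$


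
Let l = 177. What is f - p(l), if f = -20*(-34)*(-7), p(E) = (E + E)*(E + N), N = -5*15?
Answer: -40868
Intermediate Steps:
N = -75
p(E) = 2*E*(-75 + E) (p(E) = (E + E)*(E - 75) = (2*E)*(-75 + E) = 2*E*(-75 + E))
f = -4760 (f = 680*(-7) = -4760)
f - p(l) = -4760 - 2*177*(-75 + 177) = -4760 - 2*177*102 = -4760 - 1*36108 = -4760 - 36108 = -40868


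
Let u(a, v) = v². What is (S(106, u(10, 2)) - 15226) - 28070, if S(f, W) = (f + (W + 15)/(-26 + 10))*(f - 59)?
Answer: -613917/16 ≈ -38370.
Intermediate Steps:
S(f, W) = (-59 + f)*(-15/16 + f - W/16) (S(f, W) = (f + (15 + W)/(-16))*(-59 + f) = (f + (15 + W)*(-1/16))*(-59 + f) = (f + (-15/16 - W/16))*(-59 + f) = (-15/16 + f - W/16)*(-59 + f) = (-59 + f)*(-15/16 + f - W/16))
(S(106, u(10, 2)) - 15226) - 28070 = ((885/16 + 106² - 959/16*106 + (59/16)*2² - 1/16*2²*106) - 15226) - 28070 = ((885/16 + 11236 - 50827/8 + (59/16)*4 - 1/16*4*106) - 15226) - 28070 = ((885/16 + 11236 - 50827/8 + 59/4 - 53/2) - 15226) - 28070 = (78819/16 - 15226) - 28070 = -164797/16 - 28070 = -613917/16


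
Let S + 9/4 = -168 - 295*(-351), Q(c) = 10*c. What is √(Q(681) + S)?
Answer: 3*√48971/2 ≈ 331.94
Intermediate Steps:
S = 413499/4 (S = -9/4 + (-168 - 295*(-351)) = -9/4 + (-168 + 103545) = -9/4 + 103377 = 413499/4 ≈ 1.0337e+5)
√(Q(681) + S) = √(10*681 + 413499/4) = √(6810 + 413499/4) = √(440739/4) = 3*√48971/2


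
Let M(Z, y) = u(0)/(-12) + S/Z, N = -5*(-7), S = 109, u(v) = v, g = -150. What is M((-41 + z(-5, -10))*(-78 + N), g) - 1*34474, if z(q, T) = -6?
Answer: -69671845/2021 ≈ -34474.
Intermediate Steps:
N = 35
M(Z, y) = 109/Z (M(Z, y) = 0/(-12) + 109/Z = 0*(-1/12) + 109/Z = 0 + 109/Z = 109/Z)
M((-41 + z(-5, -10))*(-78 + N), g) - 1*34474 = 109/(((-41 - 6)*(-78 + 35))) - 1*34474 = 109/((-47*(-43))) - 34474 = 109/2021 - 34474 = -69671845/2021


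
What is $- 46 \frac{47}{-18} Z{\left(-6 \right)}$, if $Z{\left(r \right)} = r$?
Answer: $- \frac{2162}{3} \approx -720.67$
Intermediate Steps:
$- 46 \frac{47}{-18} Z{\left(-6 \right)} = - 46 \frac{47}{-18} \left(-6\right) = - 46 \cdot 47 \left(- \frac{1}{18}\right) \left(-6\right) = \left(-46\right) \left(- \frac{47}{18}\right) \left(-6\right) = \frac{1081}{9} \left(-6\right) = - \frac{2162}{3}$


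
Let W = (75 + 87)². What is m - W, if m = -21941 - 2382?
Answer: -50567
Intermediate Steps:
m = -24323
W = 26244 (W = 162² = 26244)
m - W = -24323 - 1*26244 = -24323 - 26244 = -50567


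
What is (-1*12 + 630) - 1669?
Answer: -1051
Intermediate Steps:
(-1*12 + 630) - 1669 = (-12 + 630) - 1669 = 618 - 1669 = -1051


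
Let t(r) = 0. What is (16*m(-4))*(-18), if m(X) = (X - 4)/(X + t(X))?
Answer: -576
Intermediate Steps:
m(X) = (-4 + X)/X (m(X) = (X - 4)/(X + 0) = (-4 + X)/X)
(16*m(-4))*(-18) = (16*((-4 - 4)/(-4)))*(-18) = (16*(-¼*(-8)))*(-18) = (16*2)*(-18) = 32*(-18) = -576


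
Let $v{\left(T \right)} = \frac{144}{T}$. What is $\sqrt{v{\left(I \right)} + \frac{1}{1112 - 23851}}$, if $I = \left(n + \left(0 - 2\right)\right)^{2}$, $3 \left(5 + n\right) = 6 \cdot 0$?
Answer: $\frac{\sqrt{74455831213}}{159173} \approx 1.7143$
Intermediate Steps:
$n = -5$ ($n = -5 + \frac{6 \cdot 0}{3} = -5 + \frac{1}{3} \cdot 0 = -5 + 0 = -5$)
$I = 49$ ($I = \left(-5 + \left(0 - 2\right)\right)^{2} = \left(-5 - 2\right)^{2} = \left(-7\right)^{2} = 49$)
$\sqrt{v{\left(I \right)} + \frac{1}{1112 - 23851}} = \sqrt{\frac{144}{49} + \frac{1}{1112 - 23851}} = \sqrt{144 \cdot \frac{1}{49} + \frac{1}{-22739}} = \sqrt{\frac{144}{49} - \frac{1}{22739}} = \sqrt{\frac{3274367}{1114211}} = \frac{\sqrt{74455831213}}{159173}$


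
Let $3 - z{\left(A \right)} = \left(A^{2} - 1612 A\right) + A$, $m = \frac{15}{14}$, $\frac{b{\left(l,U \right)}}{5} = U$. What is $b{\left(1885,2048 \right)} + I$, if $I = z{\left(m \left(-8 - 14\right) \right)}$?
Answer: $- \frac{1386023}{49} \approx -28286.0$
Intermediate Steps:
$b{\left(l,U \right)} = 5 U$
$m = \frac{15}{14}$ ($m = 15 \cdot \frac{1}{14} = \frac{15}{14} \approx 1.0714$)
$z{\left(A \right)} = 3 - A^{2} + 1611 A$ ($z{\left(A \right)} = 3 - \left(\left(A^{2} - 1612 A\right) + A\right) = 3 - \left(A^{2} - 1611 A\right) = 3 - A^{2} + 1611 A$)
$I = - \frac{1887783}{49}$ ($I = 3 - \left(\frac{15 \left(-8 - 14\right)}{14}\right)^{2} + 1611 \frac{15 \left(-8 - 14\right)}{14} = 3 - \left(\frac{15}{14} \left(-22\right)\right)^{2} + 1611 \cdot \frac{15}{14} \left(-22\right) = 3 - \left(- \frac{165}{7}\right)^{2} + 1611 \left(- \frac{165}{7}\right) = 3 - \frac{27225}{49} - \frac{265815}{7} = - \frac{1887783}{49} \approx -38526.0$)
$b{\left(1885,2048 \right)} + I = 5 \cdot 2048 - \frac{1887783}{49} = 10240 - \frac{1887783}{49} = - \frac{1386023}{49}$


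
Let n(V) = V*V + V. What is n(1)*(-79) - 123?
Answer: -281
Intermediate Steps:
n(V) = V + V**2 (n(V) = V**2 + V = V + V**2)
n(1)*(-79) - 123 = (1*(1 + 1))*(-79) - 123 = (1*2)*(-79) - 123 = 2*(-79) - 123 = -158 - 123 = -281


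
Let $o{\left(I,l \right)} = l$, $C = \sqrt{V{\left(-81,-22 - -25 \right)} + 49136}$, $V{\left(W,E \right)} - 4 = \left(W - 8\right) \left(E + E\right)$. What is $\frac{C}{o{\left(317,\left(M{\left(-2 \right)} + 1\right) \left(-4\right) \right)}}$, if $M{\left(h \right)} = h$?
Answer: $\frac{\sqrt{48606}}{4} \approx 55.117$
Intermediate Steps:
$V{\left(W,E \right)} = 4 + 2 E \left(-8 + W\right)$ ($V{\left(W,E \right)} = 4 + \left(W - 8\right) \left(E + E\right) = 4 + \left(-8 + W\right) 2 E = 4 + 2 E \left(-8 + W\right)$)
$C = \sqrt{48606}$ ($C = \sqrt{\left(4 - 16 \left(-22 - -25\right) + 2 \left(-22 - -25\right) \left(-81\right)\right) + 49136} = \sqrt{\left(4 - 16 \left(-22 + 25\right) + 2 \left(-22 + 25\right) \left(-81\right)\right) + 49136} = \sqrt{\left(4 - 48 + 2 \cdot 3 \left(-81\right)\right) + 49136} = \sqrt{\left(4 - 48 - 486\right) + 49136} = \sqrt{-530 + 49136} = \sqrt{48606} \approx 220.47$)
$\frac{C}{o{\left(317,\left(M{\left(-2 \right)} + 1\right) \left(-4\right) \right)}} = \frac{\sqrt{48606}}{\left(-2 + 1\right) \left(-4\right)} = \frac{\sqrt{48606}}{\left(-1\right) \left(-4\right)} = \frac{\sqrt{48606}}{4}$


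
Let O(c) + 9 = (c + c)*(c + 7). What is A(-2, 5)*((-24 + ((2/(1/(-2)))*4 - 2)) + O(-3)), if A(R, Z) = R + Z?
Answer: -225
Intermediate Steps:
O(c) = -9 + 2*c*(7 + c) (O(c) = -9 + (c + c)*(c + 7) = -9 + (2*c)*(7 + c) = -9 + 2*c*(7 + c))
A(-2, 5)*((-24 + ((2/(1/(-2)))*4 - 2)) + O(-3)) = (-2 + 5)*((-24 + ((2/(1/(-2)))*4 - 2)) + (-9 + 2*(-3)**2 + 14*(-3))) = 3*((-24 + ((2/(-1/2))*4 - 2)) + (-9 + 2*9 - 42)) = 3*((-24 + ((2*(-2))*4 - 2)) + (-9 + 18 - 42)) = 3*((-24 + (-4*4 - 2)) - 33) = 3*((-24 + (-16 - 2)) - 33) = 3*((-24 - 18) - 33) = 3*(-42 - 33) = 3*(-75) = -225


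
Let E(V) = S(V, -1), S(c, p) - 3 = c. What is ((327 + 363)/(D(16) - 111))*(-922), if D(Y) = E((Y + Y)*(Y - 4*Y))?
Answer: 53015/137 ≈ 386.97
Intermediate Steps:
S(c, p) = 3 + c
E(V) = 3 + V
D(Y) = 3 - 6*Y² (D(Y) = 3 + (Y + Y)*(Y - 4*Y) = 3 + (2*Y)*(-3*Y) = 3 - 6*Y²)
((327 + 363)/(D(16) - 111))*(-922) = ((327 + 363)/((3 - 6*16²) - 111))*(-922) = (690/((3 - 6*256) - 111))*(-922) = (690/((3 - 1536) - 111))*(-922) = (690/(-1533 - 111))*(-922) = (690/(-1644))*(-922) = (690*(-1/1644))*(-922) = -115/274*(-922) = 53015/137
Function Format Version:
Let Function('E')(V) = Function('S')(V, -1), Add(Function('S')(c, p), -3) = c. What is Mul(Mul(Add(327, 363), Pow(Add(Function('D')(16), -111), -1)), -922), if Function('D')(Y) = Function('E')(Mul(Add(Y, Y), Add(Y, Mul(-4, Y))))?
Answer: Rational(53015, 137) ≈ 386.97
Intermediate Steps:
Function('S')(c, p) = Add(3, c)
Function('E')(V) = Add(3, V)
Function('D')(Y) = Add(3, Mul(-6, Pow(Y, 2))) (Function('D')(Y) = Add(3, Mul(Add(Y, Y), Add(Y, Mul(-4, Y)))) = Add(3, Mul(Mul(2, Y), Mul(-3, Y))) = Add(3, Mul(-6, Pow(Y, 2))))
Mul(Mul(Add(327, 363), Pow(Add(Function('D')(16), -111), -1)), -922) = Mul(Mul(Add(327, 363), Pow(Add(Add(3, Mul(-6, Pow(16, 2))), -111), -1)), -922) = Mul(Mul(690, Pow(Add(Add(3, Mul(-6, 256)), -111), -1)), -922) = Mul(Mul(690, Pow(Add(Add(3, -1536), -111), -1)), -922) = Mul(Mul(690, Pow(Add(-1533, -111), -1)), -922) = Mul(Mul(690, Pow(-1644, -1)), -922) = Mul(Mul(690, Rational(-1, 1644)), -922) = Mul(Rational(-115, 274), -922) = Rational(53015, 137)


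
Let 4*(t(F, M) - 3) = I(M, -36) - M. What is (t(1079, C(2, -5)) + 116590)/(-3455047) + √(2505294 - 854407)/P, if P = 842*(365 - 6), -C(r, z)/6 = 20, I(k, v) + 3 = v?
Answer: -466453/13820188 + √1650887/302278 ≈ -0.029501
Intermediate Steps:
I(k, v) = -3 + v
C(r, z) = -120 (C(r, z) = -6*20 = -120)
t(F, M) = -27/4 - M/4 (t(F, M) = 3 + ((-3 - 36) - M)/4 = 3 + (-39 - M)/4 = 3 + (-39/4 - M/4) = -27/4 - M/4)
P = 302278 (P = 842*359 = 302278)
(t(1079, C(2, -5)) + 116590)/(-3455047) + √(2505294 - 854407)/P = ((-27/4 - ¼*(-120)) + 116590)/(-3455047) + √(2505294 - 854407)/302278 = ((-27/4 + 30) + 116590)*(-1/3455047) + √1650887*(1/302278) = (93/4 + 116590)*(-1/3455047) + √1650887/302278 = (466453/4)*(-1/3455047) + √1650887/302278 = -466453/13820188 + √1650887/302278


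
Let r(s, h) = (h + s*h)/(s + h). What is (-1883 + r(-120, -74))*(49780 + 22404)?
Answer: -13502305936/97 ≈ -1.3920e+8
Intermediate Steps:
r(s, h) = (h + h*s)/(h + s)
(-1883 + r(-120, -74))*(49780 + 22404) = (-1883 - 74*(1 - 120)/(-74 - 120))*(49780 + 22404) = (-1883 - 74*(-119)/(-194))*72184 = (-1883 - 74*(-1/194)*(-119))*72184 = (-1883 - 4403/97)*72184 = -187054/97*72184 = -13502305936/97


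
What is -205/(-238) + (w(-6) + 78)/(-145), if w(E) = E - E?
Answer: 11161/34510 ≈ 0.32341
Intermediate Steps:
w(E) = 0
-205/(-238) + (w(-6) + 78)/(-145) = -205/(-238) + (0 + 78)/(-145) = -205*(-1/238) + 78*(-1/145) = 205/238 - 78/145 = 11161/34510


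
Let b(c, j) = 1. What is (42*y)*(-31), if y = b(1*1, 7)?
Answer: -1302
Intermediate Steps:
y = 1
(42*y)*(-31) = (42*1)*(-31) = 42*(-31) = -1302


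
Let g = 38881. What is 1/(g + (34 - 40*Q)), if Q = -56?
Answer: 1/41155 ≈ 2.4298e-5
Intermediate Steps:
1/(g + (34 - 40*Q)) = 1/(38881 + (34 - 40*(-56))) = 1/(38881 + (34 + 2240)) = 1/(38881 + 2274) = 1/41155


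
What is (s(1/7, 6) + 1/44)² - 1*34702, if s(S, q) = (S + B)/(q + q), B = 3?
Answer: -29627665583/853776 ≈ -34702.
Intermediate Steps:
s(S, q) = (3 + S)/(2*q) (s(S, q) = (S + 3)/(q + q) = (3 + S)/((2*q)) = (3 + S)*(1/(2*q)) = (3 + S)/(2*q))
(s(1/7, 6) + 1/44)² - 1*34702 = ((½)*(3 + 1/7)/6 + 1/44)² - 1*34702 = ((½)*(⅙)*(3 + ⅐) + 1/44)² - 34702 = ((½)*(⅙)*(22/7) + 1/44)² - 34702 = (11/42 + 1/44)² - 34702 = (263/924)² - 34702 = 69169/853776 - 34702 = -29627665583/853776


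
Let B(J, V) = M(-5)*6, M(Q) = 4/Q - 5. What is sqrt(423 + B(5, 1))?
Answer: sqrt(9705)/5 ≈ 19.703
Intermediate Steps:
M(Q) = -5 + 4/Q
B(J, V) = -174/5 (B(J, V) = (-5 + 4/(-5))*6 = (-5 + 4*(-1/5))*6 = (-5 - 4/5)*6 = -29/5*6 = -174/5)
sqrt(423 + B(5, 1)) = sqrt(423 - 174/5) = sqrt(1941/5) = sqrt(9705)/5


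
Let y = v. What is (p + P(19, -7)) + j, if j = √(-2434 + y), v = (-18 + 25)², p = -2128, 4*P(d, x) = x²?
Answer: -8463/4 + 3*I*√265 ≈ -2115.8 + 48.836*I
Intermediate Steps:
P(d, x) = x²/4
v = 49 (v = 7² = 49)
y = 49
j = 3*I*√265 (j = √(-2434 + 49) = √(-2385) = 3*I*√265 ≈ 48.836*I)
(p + P(19, -7)) + j = (-2128 + (¼)*(-7)²) + 3*I*√265 = (-2128 + (¼)*49) + 3*I*√265 = (-2128 + 49/4) + 3*I*√265 = -8463/4 + 3*I*√265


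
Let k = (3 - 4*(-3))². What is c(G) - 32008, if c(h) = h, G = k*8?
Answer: -30208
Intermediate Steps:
k = 225 (k = (3 + 12)² = 15² = 225)
G = 1800 (G = 225*8 = 1800)
c(G) - 32008 = 1800 - 32008 = -30208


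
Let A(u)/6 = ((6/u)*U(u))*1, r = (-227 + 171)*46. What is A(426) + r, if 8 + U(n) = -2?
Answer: -182956/71 ≈ -2576.8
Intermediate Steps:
r = -2576 (r = -56*46 = -2576)
U(n) = -10 (U(n) = -8 - 2 = -10)
A(u) = -360/u (A(u) = 6*(((6/u)*(-10))*1) = 6*(-60/u*1) = 6*(-60/u) = -360/u)
A(426) + r = -360/426 - 2576 = -360*1/426 - 2576 = -60/71 - 2576 = -182956/71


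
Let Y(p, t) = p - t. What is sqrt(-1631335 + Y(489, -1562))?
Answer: 2*I*sqrt(407321) ≈ 1276.4*I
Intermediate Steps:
sqrt(-1631335 + Y(489, -1562)) = sqrt(-1631335 + (489 - 1*(-1562))) = sqrt(-1631335 + (489 + 1562)) = sqrt(-1631335 + 2051) = sqrt(-1629284) = 2*I*sqrt(407321)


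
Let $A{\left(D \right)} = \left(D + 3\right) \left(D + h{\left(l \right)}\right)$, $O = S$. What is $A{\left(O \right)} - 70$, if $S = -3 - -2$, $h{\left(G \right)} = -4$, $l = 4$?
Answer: $-80$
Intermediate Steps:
$S = -1$ ($S = -3 + 2 = -1$)
$O = -1$
$A{\left(D \right)} = \left(-4 + D\right) \left(3 + D\right)$ ($A{\left(D \right)} = \left(D + 3\right) \left(D - 4\right) = \left(3 + D\right) \left(-4 + D\right) = \left(-4 + D\right) \left(3 + D\right)$)
$A{\left(O \right)} - 70 = \left(-12 + \left(-1\right)^{2} - -1\right) - 70 = \left(-12 + 1 + 1\right) - 70 = -10 - 70 = -80$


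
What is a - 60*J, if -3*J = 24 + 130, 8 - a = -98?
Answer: 3186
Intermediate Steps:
a = 106 (a = 8 - 1*(-98) = 8 + 98 = 106)
J = -154/3 (J = -(24 + 130)/3 = -⅓*154 = -154/3 ≈ -51.333)
a - 60*J = 106 - 60*(-154/3) = 106 + 3080 = 3186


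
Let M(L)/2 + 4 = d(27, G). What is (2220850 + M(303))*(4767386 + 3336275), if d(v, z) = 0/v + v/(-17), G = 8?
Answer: 305947724345860/17 ≈ 1.7997e+13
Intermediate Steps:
d(v, z) = -v/17 (d(v, z) = 0 + v*(-1/17) = 0 - v/17 = -v/17)
M(L) = -190/17 (M(L) = -8 + 2*(-1/17*27) = -8 + 2*(-27/17) = -8 - 54/17 = -190/17)
(2220850 + M(303))*(4767386 + 3336275) = (2220850 - 190/17)*(4767386 + 3336275) = (37754260/17)*8103661 = 305947724345860/17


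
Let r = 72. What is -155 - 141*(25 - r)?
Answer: 6472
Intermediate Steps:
-155 - 141*(25 - r) = -155 - 141*(25 - 1*72) = -155 - 141*(25 - 72) = -155 - 141*(-47) = -155 + 6627 = 6472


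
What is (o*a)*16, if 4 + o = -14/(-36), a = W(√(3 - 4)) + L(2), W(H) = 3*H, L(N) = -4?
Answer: 2080/9 - 520*I/3 ≈ 231.11 - 173.33*I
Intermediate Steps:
a = -4 + 3*I (a = 3*√(3 - 4) - 4 = 3*√(-1) - 4 = 3*I - 4 = -4 + 3*I ≈ -4.0 + 3.0*I)
o = -65/18 (o = -4 - 14/(-36) = -4 - 14*(-1/36) = -4 + 7/18 = -65/18 ≈ -3.6111)
(o*a)*16 = -65*(-4 + 3*I)/18*16 = (130/9 - 65*I/6)*16 = 2080/9 - 520*I/3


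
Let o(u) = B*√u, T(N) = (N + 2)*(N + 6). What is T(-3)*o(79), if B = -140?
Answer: 420*√79 ≈ 3733.0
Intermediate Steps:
T(N) = (2 + N)*(6 + N)
o(u) = -140*√u
T(-3)*o(79) = (12 + (-3)² + 8*(-3))*(-140*√79) = (12 + 9 - 24)*(-140*√79) = -(-420)*√79 = 420*√79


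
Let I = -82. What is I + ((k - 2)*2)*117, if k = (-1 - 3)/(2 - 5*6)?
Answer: -3616/7 ≈ -516.57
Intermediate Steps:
k = 1/7 (k = -4/(2 - 30) = -4/(-28) = -4*(-1/28) = 1/7 ≈ 0.14286)
I + ((k - 2)*2)*117 = -82 + ((1/7 - 2)*2)*117 = -82 - 13/7*2*117 = -82 - 26/7*117 = -82 - 3042/7 = -3616/7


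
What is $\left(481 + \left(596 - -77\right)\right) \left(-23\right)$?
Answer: $-26542$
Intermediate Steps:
$\left(481 + \left(596 - -77\right)\right) \left(-23\right) = \left(481 + \left(596 + 77\right)\right) \left(-23\right) = \left(481 + 673\right) \left(-23\right) = 1154 \left(-23\right) = -26542$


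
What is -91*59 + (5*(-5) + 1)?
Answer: -5393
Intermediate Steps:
-91*59 + (5*(-5) + 1) = -5369 + (-25 + 1) = -5369 - 24 = -5393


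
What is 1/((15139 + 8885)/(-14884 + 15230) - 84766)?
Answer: -173/14652506 ≈ -1.1807e-5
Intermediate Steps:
1/((15139 + 8885)/(-14884 + 15230) - 84766) = 1/(24024/346 - 84766) = 1/(24024*(1/346) - 84766) = 1/(12012/173 - 84766) = 1/(-14652506/173) = -173/14652506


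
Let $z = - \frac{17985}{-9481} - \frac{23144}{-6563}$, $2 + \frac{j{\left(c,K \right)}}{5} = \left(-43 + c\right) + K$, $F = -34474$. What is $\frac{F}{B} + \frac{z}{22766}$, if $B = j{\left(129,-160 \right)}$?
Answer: $\frac{16909817136619}{186393039355} \approx 90.721$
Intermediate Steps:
$j{\left(c,K \right)} = -225 + 5 K + 5 c$ ($j{\left(c,K \right)} = -10 + 5 \left(\left(-43 + c\right) + K\right) = -10 + 5 \left(-43 + K + c\right) = -10 + \left(-215 + 5 K + 5 c\right) = -225 + 5 K + 5 c$)
$B = -380$ ($B = -225 + 5 \left(-160\right) + 5 \cdot 129 = -225 - 800 + 645 = -380$)
$z = \frac{337463819}{62223803}$ ($z = \left(-17985\right) \left(- \frac{1}{9481}\right) - - \frac{23144}{6563} = \frac{17985}{9481} + \frac{23144}{6563} = \frac{337463819}{62223803} \approx 5.4234$)
$\frac{F}{B} + \frac{z}{22766} = - \frac{34474}{-380} + \frac{337463819}{62223803 \cdot 22766} = \left(-34474\right) \left(- \frac{1}{380}\right) + \frac{337463819}{62223803} \cdot \frac{1}{22766} = \frac{17237}{190} + \frac{337463819}{1416587099098} = \frac{16909817136619}{186393039355}$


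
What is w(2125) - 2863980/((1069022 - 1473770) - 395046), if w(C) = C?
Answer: 94579235/44433 ≈ 2128.6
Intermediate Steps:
w(2125) - 2863980/((1069022 - 1473770) - 395046) = 2125 - 2863980/((1069022 - 1473770) - 395046) = 2125 - 2863980/(-404748 - 395046) = 2125 - 2863980/(-799794) = 2125 - 2863980*(-1)/799794 = 2125 - 1*(-159110/44433) = 2125 + 159110/44433 = 94579235/44433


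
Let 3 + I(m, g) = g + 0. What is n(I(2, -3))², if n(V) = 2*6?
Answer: 144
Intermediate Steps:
I(m, g) = -3 + g (I(m, g) = -3 + (g + 0) = -3 + g)
n(V) = 12
n(I(2, -3))² = 12² = 144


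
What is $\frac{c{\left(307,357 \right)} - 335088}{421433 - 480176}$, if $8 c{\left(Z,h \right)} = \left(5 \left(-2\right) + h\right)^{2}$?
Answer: $\frac{2560295}{469944} \approx 5.4481$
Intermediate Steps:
$c{\left(Z,h \right)} = \frac{\left(-10 + h\right)^{2}}{8}$ ($c{\left(Z,h \right)} = \frac{\left(5 \left(-2\right) + h\right)^{2}}{8} = \frac{\left(-10 + h\right)^{2}}{8}$)
$\frac{c{\left(307,357 \right)} - 335088}{421433 - 480176} = \frac{\frac{\left(-10 + 357\right)^{2}}{8} - 335088}{421433 - 480176} = \frac{\frac{347^{2}}{8} - 335088}{-58743} = \left(\frac{1}{8} \cdot 120409 - 335088\right) \left(- \frac{1}{58743}\right) = \left(\frac{120409}{8} - 335088\right) \left(- \frac{1}{58743}\right) = \left(- \frac{2560295}{8}\right) \left(- \frac{1}{58743}\right) = \frac{2560295}{469944}$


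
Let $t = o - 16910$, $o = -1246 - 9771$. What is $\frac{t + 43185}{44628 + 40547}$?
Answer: $\frac{15258}{85175} \approx 0.17914$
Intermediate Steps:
$o = -11017$
$t = -27927$ ($t = -11017 - 16910 = -27927$)
$\frac{t + 43185}{44628 + 40547} = \frac{-27927 + 43185}{44628 + 40547} = \frac{15258}{85175}$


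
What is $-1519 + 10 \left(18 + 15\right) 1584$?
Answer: $521201$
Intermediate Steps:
$-1519 + 10 \left(18 + 15\right) 1584 = -1519 + 10 \cdot 33 \cdot 1584 = -1519 + 330 \cdot 1584 = -1519 + 522720 = 521201$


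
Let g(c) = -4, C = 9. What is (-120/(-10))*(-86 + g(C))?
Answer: -1080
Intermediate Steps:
(-120/(-10))*(-86 + g(C)) = (-120/(-10))*(-86 - 4) = -120*(-⅒)*(-90) = 12*(-90) = -1080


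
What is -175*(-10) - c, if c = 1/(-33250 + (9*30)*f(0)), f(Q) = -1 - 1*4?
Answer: 60550001/34600 ≈ 1750.0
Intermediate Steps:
f(Q) = -5 (f(Q) = -1 - 4 = -5)
c = -1/34600 (c = 1/(-33250 + (9*30)*(-5)) = 1/(-33250 + 270*(-5)) = 1/(-33250 - 1350) = 1/(-34600) = -1/34600 ≈ -2.8902e-5)
-175*(-10) - c = -175*(-10) - 1*(-1/34600) = 1750 + 1/34600 = 60550001/34600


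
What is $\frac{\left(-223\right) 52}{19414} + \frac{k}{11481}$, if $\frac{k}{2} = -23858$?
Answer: $- \frac{529746050}{111446067} \approx -4.7534$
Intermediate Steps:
$k = -47716$ ($k = 2 \left(-23858\right) = -47716$)
$\frac{\left(-223\right) 52}{19414} + \frac{k}{11481} = \frac{\left(-223\right) 52}{19414} - \frac{47716}{11481} = \left(-11596\right) \frac{1}{19414} - \frac{47716}{11481} = - \frac{5798}{9707} - \frac{47716}{11481} = - \frac{529746050}{111446067}$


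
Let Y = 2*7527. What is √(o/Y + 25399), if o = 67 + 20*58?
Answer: 3*√71061900182/5018 ≈ 159.37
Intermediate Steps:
Y = 15054
o = 1227 (o = 67 + 1160 = 1227)
√(o/Y + 25399) = √(1227/15054 + 25399) = √(1227*(1/15054) + 25399) = √(409/5018 + 25399) = √(127452591/5018) = 3*√71061900182/5018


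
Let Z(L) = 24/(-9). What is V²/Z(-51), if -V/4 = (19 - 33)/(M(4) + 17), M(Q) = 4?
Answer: -8/3 ≈ -2.6667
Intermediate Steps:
Z(L) = -8/3 (Z(L) = 24*(-⅑) = -8/3)
V = 8/3 (V = -4*(19 - 33)/(4 + 17) = -(-56)/21 = -4*(-⅔) = 8/3 ≈ 2.6667)
V²/Z(-51) = (8/3)²/(-8/3) = (64/9)*(-3/8) = -8/3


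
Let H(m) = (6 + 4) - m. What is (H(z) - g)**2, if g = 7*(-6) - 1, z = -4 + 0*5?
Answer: 3249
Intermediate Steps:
z = -4 (z = -4 + 0 = -4)
g = -43 (g = -42 - 1 = -43)
H(m) = 10 - m
(H(z) - g)**2 = ((10 - 1*(-4)) - 1*(-43))**2 = ((10 + 4) + 43)**2 = (14 + 43)**2 = 57**2 = 3249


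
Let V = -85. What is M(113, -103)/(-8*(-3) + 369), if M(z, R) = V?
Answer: -85/393 ≈ -0.21628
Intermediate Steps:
M(z, R) = -85
M(113, -103)/(-8*(-3) + 369) = -85/(-8*(-3) + 369) = -85/(24 + 369) = -85/393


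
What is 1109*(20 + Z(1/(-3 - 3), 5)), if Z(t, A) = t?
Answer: 131971/6 ≈ 21995.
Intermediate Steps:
1109*(20 + Z(1/(-3 - 3), 5)) = 1109*(20 + 1/(-3 - 3)) = 1109*(20 + 1/(-6)) = 1109*(20 - 1/6) = 1109*(119/6) = 131971/6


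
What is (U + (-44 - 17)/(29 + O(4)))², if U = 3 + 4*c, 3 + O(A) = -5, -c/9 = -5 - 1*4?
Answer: 46321636/441 ≈ 1.0504e+5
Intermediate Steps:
c = 81 (c = -9*(-5 - 1*4) = -9*(-5 - 4) = -9*(-9) = 81)
O(A) = -8 (O(A) = -3 - 5 = -8)
U = 327 (U = 3 + 4*81 = 3 + 324 = 327)
(U + (-44 - 17)/(29 + O(4)))² = (327 + (-44 - 17)/(29 - 8))² = (327 - 61/21)² = (6806/21)² = 46321636/441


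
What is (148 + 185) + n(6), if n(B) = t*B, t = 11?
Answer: 399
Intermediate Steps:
n(B) = 11*B
(148 + 185) + n(6) = (148 + 185) + 11*6 = 333 + 66 = 399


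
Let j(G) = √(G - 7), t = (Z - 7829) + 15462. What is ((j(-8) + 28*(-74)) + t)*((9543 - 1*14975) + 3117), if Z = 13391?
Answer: -43873880 - 2315*I*√15 ≈ -4.3874e+7 - 8966.0*I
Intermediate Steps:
t = 21024 (t = (13391 - 7829) + 15462 = 5562 + 15462 = 21024)
j(G) = √(-7 + G)
((j(-8) + 28*(-74)) + t)*((9543 - 1*14975) + 3117) = ((√(-7 - 8) + 28*(-74)) + 21024)*((9543 - 1*14975) + 3117) = ((√(-15) - 2072) + 21024)*((9543 - 14975) + 3117) = ((I*√15 - 2072) + 21024)*(-5432 + 3117) = ((-2072 + I*√15) + 21024)*(-2315) = (18952 + I*√15)*(-2315) = -43873880 - 2315*I*√15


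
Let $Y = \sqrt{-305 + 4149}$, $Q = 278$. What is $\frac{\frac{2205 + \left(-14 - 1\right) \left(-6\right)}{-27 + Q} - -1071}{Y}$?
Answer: $\frac{135558}{7781} \approx 17.422$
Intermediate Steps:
$Y = 62$ ($Y = \sqrt{3844} = 62$)
$\frac{\frac{2205 + \left(-14 - 1\right) \left(-6\right)}{-27 + Q} - -1071}{Y} = \frac{\frac{2205 + \left(-14 - 1\right) \left(-6\right)}{-27 + 278} - -1071}{62} = \left(\frac{2205 + \left(-14 - 1\right) \left(-6\right)}{251} + 1071\right) \frac{1}{62} = \left(\left(2205 - -90\right) \frac{1}{251} + 1071\right) \frac{1}{62} = \left(\left(2205 + 90\right) \frac{1}{251} + 1071\right) \frac{1}{62} = \left(2295 \cdot \frac{1}{251} + 1071\right) \frac{1}{62} = \left(\frac{2295}{251} + 1071\right) \frac{1}{62} = \frac{271116}{251} \cdot \frac{1}{62} = \frac{135558}{7781}$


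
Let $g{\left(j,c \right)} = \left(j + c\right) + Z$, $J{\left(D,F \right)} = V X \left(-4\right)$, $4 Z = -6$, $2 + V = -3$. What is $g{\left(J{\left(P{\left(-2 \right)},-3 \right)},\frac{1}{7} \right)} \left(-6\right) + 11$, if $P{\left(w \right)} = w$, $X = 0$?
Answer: $\frac{134}{7} \approx 19.143$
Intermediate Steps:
$V = -5$ ($V = -2 - 3 = -5$)
$Z = - \frac{3}{2}$ ($Z = \frac{1}{4} \left(-6\right) = - \frac{3}{2} \approx -1.5$)
$J{\left(D,F \right)} = 0$ ($J{\left(D,F \right)} = \left(-5\right) 0 \left(-4\right) = 0 \left(-4\right) = 0$)
$g{\left(j,c \right)} = - \frac{3}{2} + c + j$ ($g{\left(j,c \right)} = \left(j + c\right) - \frac{3}{2} = \left(c + j\right) - \frac{3}{2} = - \frac{3}{2} + c + j$)
$g{\left(J{\left(P{\left(-2 \right)},-3 \right)},\frac{1}{7} \right)} \left(-6\right) + 11 = \left(- \frac{3}{2} + \frac{1}{7} + 0\right) \left(-6\right) + 11 = \left(- \frac{19}{14}\right) \left(-6\right) + 11 = \frac{57}{7} + 11 = \frac{134}{7}$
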